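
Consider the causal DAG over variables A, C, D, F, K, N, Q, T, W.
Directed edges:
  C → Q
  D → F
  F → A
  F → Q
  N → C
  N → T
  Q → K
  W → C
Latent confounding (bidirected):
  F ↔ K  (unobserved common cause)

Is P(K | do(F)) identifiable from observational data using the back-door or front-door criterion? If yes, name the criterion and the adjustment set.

P(K|do(F)): frontdoor, adjust for {Q}.

desc(F)\{F}={A,K,Q}; candidates ⊆ {C,D,N,T,W}.
F↔K: latent back-door arc(s) into F.
size 0: {}; under {} F still reaches {D,K} ∋ K.
size 1: {C}, {D}, {N} …(+2); under {C} F still reaches {D,K} ∋ K.
size 2: {C,D}, {C,N}, {C,T} …(+7); under {C,D} F still reaches {K} ∋ K.
F↔K cannot be blocked by any observed set — no back-door set.
{Q}: (i) intercepts every directed F→K path; (ii) no back-door F→{Q}; (iii) {F} blocks every back-door {Q}→K. Front-door holds.
P(K|do(F)) = Σ_{Q} P(Q|F) Σ_{F'} P(K|Q,F')P(F').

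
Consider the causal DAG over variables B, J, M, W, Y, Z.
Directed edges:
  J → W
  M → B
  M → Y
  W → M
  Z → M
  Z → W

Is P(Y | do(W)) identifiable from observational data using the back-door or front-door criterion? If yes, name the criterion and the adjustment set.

P(Y|do(W)): backdoor, adjust for {Z}.

desc(W)\{W}={B,M,Y}; candidates ⊆ {J,Z}.
size 0: {}; under {} W still reaches {B,J,M,Y,Z} ∋ Y.
{Z}: W⊥Y given {Z} in G with W→· removed — back-door holds.
P(Y|do(W)) = Σ_{Z} P(Y|W,Z)·P(Z).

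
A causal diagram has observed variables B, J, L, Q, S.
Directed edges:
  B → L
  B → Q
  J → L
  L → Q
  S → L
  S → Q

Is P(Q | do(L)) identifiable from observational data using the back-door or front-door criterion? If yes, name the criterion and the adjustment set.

desc(L)\{L}={Q}; candidates ⊆ {B,J,S}.
size 0: {}; under {} L still reaches {B,J,Q,S} ∋ Q.
size 1: {B}, {J}, {S}; under {B} L still reaches {J,Q,S} ∋ Q.
{B,S}: L⊥Q given {B,S} in G with L→· removed — back-door holds.
P(Q|do(L)) = Σ_{B,S} P(Q|L,B,S)·P(B,S).

P(Q|do(L)): backdoor, adjust for {B, S}.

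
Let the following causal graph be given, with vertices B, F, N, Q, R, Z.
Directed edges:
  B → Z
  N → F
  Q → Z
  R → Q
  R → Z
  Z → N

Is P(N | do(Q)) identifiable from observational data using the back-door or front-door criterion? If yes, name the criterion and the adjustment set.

desc(Q)\{Q}={F,N,Z}; candidates ⊆ {B,R}.
size 0: {}; under {} Q still reaches {F,N,R,Z} ∋ N.
{R}: Q⊥N given {R} in G with Q→· removed — back-door holds.
P(N|do(Q)) = Σ_{R} P(N|Q,R)·P(R).

P(N|do(Q)): backdoor, adjust for {R}.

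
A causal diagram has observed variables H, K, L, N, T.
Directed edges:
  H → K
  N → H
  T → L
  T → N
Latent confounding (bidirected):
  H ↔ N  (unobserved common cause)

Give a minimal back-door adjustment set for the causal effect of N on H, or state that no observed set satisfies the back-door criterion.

N→H: no observed back-door set.

desc(N)\{N}={H,K}; candidates ⊆ {L,T}.
N↔H: latent back-door arc(s) into N.
size 0: {}; under {} N still reaches {H,K,L,T} ∋ H.
size 1: {L}, {T}; under {L} N still reaches {H,K,T} ∋ H.
size 2: {L,T}; under {L,T} N still reaches {H,K} ∋ H.
N↔H cannot be blocked by any observed set — no back-door set.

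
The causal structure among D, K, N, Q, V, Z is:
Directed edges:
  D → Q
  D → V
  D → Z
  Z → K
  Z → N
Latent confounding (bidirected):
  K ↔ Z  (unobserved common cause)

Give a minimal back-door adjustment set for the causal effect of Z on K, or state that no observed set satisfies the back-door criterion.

Z→K: no observed back-door set.

desc(Z)\{Z}={K,N}; candidates ⊆ {D,Q,V}.
Z↔K: latent back-door arc(s) into Z.
size 0: {}; under {} Z still reaches {D,K,Q,V} ∋ K.
size 1: {D}, {Q}, {V}; under {D} Z still reaches {K} ∋ K.
size 2: {D,Q}, {D,V}, {Q,V}; under {D,Q} Z still reaches {K} ∋ K.
Z↔K cannot be blocked by any observed set — no back-door set.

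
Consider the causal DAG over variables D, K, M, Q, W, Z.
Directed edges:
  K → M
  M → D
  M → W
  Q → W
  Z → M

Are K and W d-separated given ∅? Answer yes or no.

Bayes-Ball from K | ∅ reaches {D,M,W}.
W ∈ reach(K|∅) ⇒ K ⊥̸ W | ∅.

No — K and W are d-connected given ∅.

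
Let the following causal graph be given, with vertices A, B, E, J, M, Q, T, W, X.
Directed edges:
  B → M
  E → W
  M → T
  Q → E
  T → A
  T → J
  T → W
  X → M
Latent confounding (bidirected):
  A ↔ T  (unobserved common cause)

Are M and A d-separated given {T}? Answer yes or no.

No — M and A are d-connected given {T}.

Bayes-Ball from M | {T} reaches {A,B,X}.
A ∈ reach(M|{T}) ⇒ M ⊥̸ A | {T}.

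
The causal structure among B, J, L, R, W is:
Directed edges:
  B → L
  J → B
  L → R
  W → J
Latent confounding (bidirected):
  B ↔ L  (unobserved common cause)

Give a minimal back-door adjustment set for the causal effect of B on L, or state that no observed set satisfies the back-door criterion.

B→L: no observed back-door set.

desc(B)\{B}={L,R}; candidates ⊆ {J,W}.
B↔L: latent back-door arc(s) into B.
size 0: {}; under {} B still reaches {J,L,R,W} ∋ L.
size 1: {J}, {W}; under {J} B still reaches {L,R} ∋ L.
size 2: {J,W}; under {J,W} B still reaches {L,R} ∋ L.
B↔L cannot be blocked by any observed set — no back-door set.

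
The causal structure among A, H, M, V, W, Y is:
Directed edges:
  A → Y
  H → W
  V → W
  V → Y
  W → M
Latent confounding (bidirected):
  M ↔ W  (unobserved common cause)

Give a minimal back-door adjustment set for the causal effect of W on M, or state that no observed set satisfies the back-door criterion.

W→M: no observed back-door set.

desc(W)\{W}={M}; candidates ⊆ {A,H,V,Y}.
W↔M: latent back-door arc(s) into W.
size 0: {}; under {} W still reaches {H,M,V,Y} ∋ M.
size 1: {A}, {H}, {V} …(+1); under {A} W still reaches {H,M,V,Y} ∋ M.
size 2: {A,H}, {A,V}, {A,Y} …(+3); under {A,H} W still reaches {M,V,Y} ∋ M.
W↔M cannot be blocked by any observed set — no back-door set.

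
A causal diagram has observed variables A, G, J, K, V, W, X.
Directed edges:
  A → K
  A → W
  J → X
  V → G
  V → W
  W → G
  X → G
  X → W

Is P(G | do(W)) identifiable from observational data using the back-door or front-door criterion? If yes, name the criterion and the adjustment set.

desc(W)\{W}={G}; candidates ⊆ {A,J,K,V,X}.
size 0: {}; under {} W still reaches {A,G,J,K,V,X} ∋ G.
size 1: {A}, {J}, {K} …(+2); under {A} W still reaches {G,J,V,X} ∋ G.
{V,X}: W⊥G given {V,X} in G with W→· removed — back-door holds.
P(G|do(W)) = Σ_{V,X} P(G|W,V,X)·P(V,X).

P(G|do(W)): backdoor, adjust for {V, X}.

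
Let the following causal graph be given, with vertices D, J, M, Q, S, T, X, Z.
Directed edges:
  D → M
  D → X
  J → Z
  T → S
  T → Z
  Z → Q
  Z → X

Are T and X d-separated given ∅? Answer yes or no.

Bayes-Ball from T | ∅ reaches {Q,S,X,Z}.
X ∈ reach(T|∅) ⇒ T ⊥̸ X | ∅.

No — T and X are d-connected given ∅.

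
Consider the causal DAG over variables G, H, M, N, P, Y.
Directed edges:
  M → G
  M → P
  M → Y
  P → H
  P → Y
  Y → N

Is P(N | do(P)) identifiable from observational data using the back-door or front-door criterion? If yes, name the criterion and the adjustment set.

P(N|do(P)): backdoor, adjust for {M}.

desc(P)\{P}={H,N,Y}; candidates ⊆ {G,M}.
size 0: {}; under {} P still reaches {G,M,N,Y} ∋ N.
{M}: P⊥N given {M} in G with P→· removed — back-door holds.
P(N|do(P)) = Σ_{M} P(N|P,M)·P(M).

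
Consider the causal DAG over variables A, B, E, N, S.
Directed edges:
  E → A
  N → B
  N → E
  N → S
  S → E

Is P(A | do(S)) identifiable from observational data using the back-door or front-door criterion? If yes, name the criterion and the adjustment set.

desc(S)\{S}={A,E}; candidates ⊆ {B,N}.
size 0: {}; under {} S still reaches {A,B,E,N} ∋ A.
{N}: S⊥A given {N} in G with S→· removed — back-door holds.
P(A|do(S)) = Σ_{N} P(A|S,N)·P(N).

P(A|do(S)): backdoor, adjust for {N}.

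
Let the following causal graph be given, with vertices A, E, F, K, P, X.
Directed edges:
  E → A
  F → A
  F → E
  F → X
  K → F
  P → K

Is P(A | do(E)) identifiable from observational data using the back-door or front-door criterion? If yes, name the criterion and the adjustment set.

desc(E)\{E}={A}; candidates ⊆ {F,K,P,X}.
size 0: {}; under {} E still reaches {A,F,K,P,X} ∋ A.
{F}: E⊥A given {F} in G with E→· removed — back-door holds.
P(A|do(E)) = Σ_{F} P(A|E,F)·P(F).

P(A|do(E)): backdoor, adjust for {F}.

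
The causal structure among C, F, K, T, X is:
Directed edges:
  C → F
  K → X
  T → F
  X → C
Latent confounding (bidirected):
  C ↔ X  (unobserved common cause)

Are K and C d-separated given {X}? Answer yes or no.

No — K and C are d-connected given {X}.

Bayes-Ball from K | {X} reaches {C,F}.
C ∈ reach(K|{X}) ⇒ K ⊥̸ C | {X}.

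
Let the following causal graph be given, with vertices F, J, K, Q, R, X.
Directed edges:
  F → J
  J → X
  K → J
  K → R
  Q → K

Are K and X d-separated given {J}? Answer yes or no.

Yes — K ⊥ X | {J}.

Bayes-Ball from K | {J} reaches {F,Q,R}.
X ∉ reach(K|{J}) ⇒ K ⊥ X | {J}.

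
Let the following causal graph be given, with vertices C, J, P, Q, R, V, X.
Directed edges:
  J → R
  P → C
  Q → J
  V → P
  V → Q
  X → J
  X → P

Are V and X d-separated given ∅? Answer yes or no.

Bayes-Ball from V | ∅ reaches {C,J,P,Q,R}.
X ∉ reach(V|∅) ⇒ V ⊥ X | ∅.

Yes — V ⊥ X | ∅.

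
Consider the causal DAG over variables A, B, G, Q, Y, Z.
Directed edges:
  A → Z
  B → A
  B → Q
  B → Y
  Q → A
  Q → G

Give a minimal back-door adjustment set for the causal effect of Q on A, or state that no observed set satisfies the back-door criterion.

Q→A: minimal back-door set {B}.

desc(Q)\{Q}={A,G,Z}; candidates ⊆ {B,Y}.
size 0: {}; under {} Q still reaches {A,B,Y,Z} ∋ A.
{B}: Q⊥A given {B} in G with Q→· removed — back-door holds.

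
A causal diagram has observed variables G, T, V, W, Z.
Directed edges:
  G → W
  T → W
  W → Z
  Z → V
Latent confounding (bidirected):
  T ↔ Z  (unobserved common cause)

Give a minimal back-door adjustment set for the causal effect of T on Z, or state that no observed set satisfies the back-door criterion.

T→Z: no observed back-door set.

desc(T)\{T}={V,W,Z}; candidates ⊆ {G}.
T↔Z: latent back-door arc(s) into T.
size 0: {}; under {} T still reaches {V,Z} ∋ Z.
size 1: {G}; under {G} T still reaches {V,Z} ∋ Z.
T↔Z cannot be blocked by any observed set — no back-door set.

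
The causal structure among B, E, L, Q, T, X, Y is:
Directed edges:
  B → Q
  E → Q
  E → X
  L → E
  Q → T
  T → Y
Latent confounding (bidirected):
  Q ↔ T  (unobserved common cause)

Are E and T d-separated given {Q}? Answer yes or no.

Bayes-Ball from E | {Q} reaches {B,L,T,X,Y}.
T ∈ reach(E|{Q}) ⇒ E ⊥̸ T | {Q}.

No — E and T are d-connected given {Q}.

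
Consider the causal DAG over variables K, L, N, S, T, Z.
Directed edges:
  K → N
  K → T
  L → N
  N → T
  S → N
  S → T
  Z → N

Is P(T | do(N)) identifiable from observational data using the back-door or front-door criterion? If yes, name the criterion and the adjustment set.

desc(N)\{N}={T}; candidates ⊆ {K,L,S,Z}.
size 0: {}; under {} N still reaches {K,L,S,T,Z} ∋ T.
size 1: {K}, {L}, {S} …(+1); under {K} N still reaches {L,S,T,Z} ∋ T.
{K,S}: N⊥T given {K,S} in G with N→· removed — back-door holds.
P(T|do(N)) = Σ_{K,S} P(T|N,K,S)·P(K,S).

P(T|do(N)): backdoor, adjust for {K, S}.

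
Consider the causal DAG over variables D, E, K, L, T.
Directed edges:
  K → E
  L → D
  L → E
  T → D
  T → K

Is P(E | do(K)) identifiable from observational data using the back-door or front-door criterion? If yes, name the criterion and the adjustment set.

desc(K)\{K}={E}; candidates ⊆ {D,L,T}.
∅: K⊥E given ∅ in G with K→· removed — back-door holds.
P(E|do(K)) = P(E|K) — no adjustment needed.

P(E|do(K)): backdoor, adjust for ∅.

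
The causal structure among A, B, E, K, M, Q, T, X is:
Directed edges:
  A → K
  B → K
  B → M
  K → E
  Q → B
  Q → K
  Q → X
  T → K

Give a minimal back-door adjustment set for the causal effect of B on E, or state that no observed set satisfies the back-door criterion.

desc(B)\{B}={E,K,M}; candidates ⊆ {A,Q,T,X}.
size 0: {}; under {} B still reaches {E,K,Q,X} ∋ E.
{Q}: B⊥E given {Q} in G with B→· removed — back-door holds.

B→E: minimal back-door set {Q}.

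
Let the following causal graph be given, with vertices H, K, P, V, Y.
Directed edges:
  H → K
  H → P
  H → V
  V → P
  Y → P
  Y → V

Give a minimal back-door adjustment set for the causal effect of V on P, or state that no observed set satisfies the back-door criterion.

desc(V)\{V}={P}; candidates ⊆ {H,K,Y}.
size 0: {}; under {} V still reaches {H,K,P,Y} ∋ P.
size 1: {H}, {K}, {Y}; under {H} V still reaches {P,Y} ∋ P.
{H,Y}: V⊥P given {H,Y} in G with V→· removed — back-door holds.

V→P: minimal back-door set {H, Y}.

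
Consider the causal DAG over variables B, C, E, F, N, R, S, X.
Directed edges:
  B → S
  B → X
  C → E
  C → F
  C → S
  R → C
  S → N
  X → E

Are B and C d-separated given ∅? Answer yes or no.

Yes — B ⊥ C | ∅.

Bayes-Ball from B | ∅ reaches {E,N,S,X}.
C ∉ reach(B|∅) ⇒ B ⊥ C | ∅.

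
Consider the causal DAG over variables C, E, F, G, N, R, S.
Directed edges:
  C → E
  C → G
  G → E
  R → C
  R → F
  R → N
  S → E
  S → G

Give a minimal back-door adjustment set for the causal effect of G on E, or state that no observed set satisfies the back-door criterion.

desc(G)\{G}={E}; candidates ⊆ {C,F,N,R,S}.
size 0: {}; under {} G still reaches {C,E,F,N,R,S} ∋ E.
size 1: {C}, {F}, {N} …(+2); under {C} G still reaches {E,S} ∋ E.
{C,S}: G⊥E given {C,S} in G with G→· removed — back-door holds.

G→E: minimal back-door set {C, S}.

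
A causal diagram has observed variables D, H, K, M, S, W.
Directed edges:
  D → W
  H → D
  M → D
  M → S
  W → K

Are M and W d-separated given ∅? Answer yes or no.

No — M and W are d-connected given ∅.

Bayes-Ball from M | ∅ reaches {D,K,S,W}.
W ∈ reach(M|∅) ⇒ M ⊥̸ W | ∅.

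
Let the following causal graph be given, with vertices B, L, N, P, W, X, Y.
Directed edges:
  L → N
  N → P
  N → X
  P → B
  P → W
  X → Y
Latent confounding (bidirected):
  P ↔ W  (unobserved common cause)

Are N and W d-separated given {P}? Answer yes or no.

Bayes-Ball from N | {P} reaches {L,W,X,Y}.
W ∈ reach(N|{P}) ⇒ N ⊥̸ W | {P}.

No — N and W are d-connected given {P}.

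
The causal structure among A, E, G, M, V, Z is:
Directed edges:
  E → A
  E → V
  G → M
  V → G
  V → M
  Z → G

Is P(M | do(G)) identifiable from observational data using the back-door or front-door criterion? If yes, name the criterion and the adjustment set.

desc(G)\{G}={M}; candidates ⊆ {A,E,V,Z}.
size 0: {}; under {} G still reaches {A,E,M,V,Z} ∋ M.
{V}: G⊥M given {V} in G with G→· removed — back-door holds.
P(M|do(G)) = Σ_{V} P(M|G,V)·P(V).

P(M|do(G)): backdoor, adjust for {V}.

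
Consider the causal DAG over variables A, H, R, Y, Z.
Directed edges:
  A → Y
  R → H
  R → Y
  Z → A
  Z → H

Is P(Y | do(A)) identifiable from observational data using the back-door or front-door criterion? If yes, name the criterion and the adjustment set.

P(Y|do(A)): backdoor, adjust for ∅.

desc(A)\{A}={Y}; candidates ⊆ {H,R,Z}.
∅: A⊥Y given ∅ in G with A→· removed — back-door holds.
P(Y|do(A)) = P(Y|A) — no adjustment needed.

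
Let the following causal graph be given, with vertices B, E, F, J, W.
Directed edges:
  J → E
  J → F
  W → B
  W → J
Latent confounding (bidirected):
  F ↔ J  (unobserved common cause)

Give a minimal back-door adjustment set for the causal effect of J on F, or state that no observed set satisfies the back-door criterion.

J→F: no observed back-door set.

desc(J)\{J}={E,F}; candidates ⊆ {B,W}.
J↔F: latent back-door arc(s) into J.
size 0: {}; under {} J still reaches {B,F,W} ∋ F.
size 1: {B}, {W}; under {B} J still reaches {F,W} ∋ F.
size 2: {B,W}; under {B,W} J still reaches {F} ∋ F.
J↔F cannot be blocked by any observed set — no back-door set.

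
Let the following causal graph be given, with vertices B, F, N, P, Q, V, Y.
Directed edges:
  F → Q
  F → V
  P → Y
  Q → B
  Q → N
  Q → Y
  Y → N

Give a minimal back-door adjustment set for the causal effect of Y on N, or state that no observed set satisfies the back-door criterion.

desc(Y)\{Y}={N}; candidates ⊆ {B,F,P,Q,V}.
size 0: {}; under {} Y still reaches {B,F,N,P,Q,V} ∋ N.
{Q}: Y⊥N given {Q} in G with Y→· removed — back-door holds.

Y→N: minimal back-door set {Q}.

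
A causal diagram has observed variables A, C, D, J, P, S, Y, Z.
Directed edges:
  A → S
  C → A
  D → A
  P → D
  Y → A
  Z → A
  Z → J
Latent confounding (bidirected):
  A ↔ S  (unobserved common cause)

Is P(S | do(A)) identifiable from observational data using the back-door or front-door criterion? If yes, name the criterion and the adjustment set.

desc(A)\{A}={S}; candidates ⊆ {C,D,J,P,Y,Z}.
A↔S: latent back-door arc(s) into A.
size 0: {}; under {} A still reaches {C,D,J,P,S,Y,Z} ∋ S.
size 1: {C}, {D}, {J} …(+3); under {C} A still reaches {D,J,P,S,Y,Z} ∋ S.
size 2: {C,D}, {C,J}, {C,P} …(+12); under {C,D} A still reaches {J,S,Y,Z} ∋ S.
A↔S cannot be blocked by any observed set — no back-door set.
No mediator lies on a directed A→…→S path.
Neither criterion identifies P(S|do(A)) in this graph.

P(S|do(A)): not identifiable (no BD/FD set).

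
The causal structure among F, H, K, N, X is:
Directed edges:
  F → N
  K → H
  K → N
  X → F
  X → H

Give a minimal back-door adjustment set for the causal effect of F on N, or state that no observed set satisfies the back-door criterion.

F→N: minimal back-door set ∅.

desc(F)\{F}={N}; candidates ⊆ {H,K,X}.
∅: F⊥N given ∅ in G with F→· removed — back-door holds.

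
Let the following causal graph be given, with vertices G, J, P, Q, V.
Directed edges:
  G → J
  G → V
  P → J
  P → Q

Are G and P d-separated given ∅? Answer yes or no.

Yes — G ⊥ P | ∅.

Bayes-Ball from G | ∅ reaches {J,V}.
P ∉ reach(G|∅) ⇒ G ⊥ P | ∅.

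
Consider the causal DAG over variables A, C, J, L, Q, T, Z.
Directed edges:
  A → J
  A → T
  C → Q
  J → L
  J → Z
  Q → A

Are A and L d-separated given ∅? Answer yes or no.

No — A and L are d-connected given ∅.

Bayes-Ball from A | ∅ reaches {C,J,L,Q,T,Z}.
L ∈ reach(A|∅) ⇒ A ⊥̸ L | ∅.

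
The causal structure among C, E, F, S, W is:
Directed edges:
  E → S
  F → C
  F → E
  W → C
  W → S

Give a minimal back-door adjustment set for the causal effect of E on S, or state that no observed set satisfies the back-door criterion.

E→S: minimal back-door set ∅.

desc(E)\{E}={S}; candidates ⊆ {C,F,W}.
∅: E⊥S given ∅ in G with E→· removed — back-door holds.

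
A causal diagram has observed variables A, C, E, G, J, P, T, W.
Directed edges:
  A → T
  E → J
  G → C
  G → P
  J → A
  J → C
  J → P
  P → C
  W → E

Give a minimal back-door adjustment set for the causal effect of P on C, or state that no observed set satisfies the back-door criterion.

P→C: minimal back-door set {G, J}.

desc(P)\{P}={C}; candidates ⊆ {A,E,G,J,T,W}.
size 0: {}; under {} P still reaches {A,C,E,G,J,T,W} ∋ C.
size 1: {A}, {E}, {G} …(+3); under {A} P still reaches {C,E,G,J,W} ∋ C.
{G,J}: P⊥C given {G,J} in G with P→· removed — back-door holds.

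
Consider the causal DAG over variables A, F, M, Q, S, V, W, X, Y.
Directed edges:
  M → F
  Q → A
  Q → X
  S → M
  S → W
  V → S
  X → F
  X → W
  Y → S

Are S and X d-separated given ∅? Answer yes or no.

Bayes-Ball from S | ∅ reaches {F,M,V,W,Y}.
X ∉ reach(S|∅) ⇒ S ⊥ X | ∅.

Yes — S ⊥ X | ∅.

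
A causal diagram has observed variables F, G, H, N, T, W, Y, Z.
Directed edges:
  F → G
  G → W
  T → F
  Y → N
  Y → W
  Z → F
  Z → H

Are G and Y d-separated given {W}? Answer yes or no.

No — G and Y are d-connected given {W}.

Bayes-Ball from G | {W} reaches {F,H,N,T,Y,Z}.
Y ∈ reach(G|{W}) ⇒ G ⊥̸ Y | {W}.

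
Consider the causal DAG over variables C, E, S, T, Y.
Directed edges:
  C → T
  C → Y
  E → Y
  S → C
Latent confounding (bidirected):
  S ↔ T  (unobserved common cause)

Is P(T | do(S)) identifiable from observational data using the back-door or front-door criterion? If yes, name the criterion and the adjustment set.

P(T|do(S)): frontdoor, adjust for {C}.

desc(S)\{S}={C,T,Y}; candidates ⊆ {E}.
S↔T: latent back-door arc(s) into S.
size 0: {}; under {} S still reaches {T} ∋ T.
size 1: {E}; under {E} S still reaches {T} ∋ T.
S↔T cannot be blocked by any observed set — no back-door set.
{C}: (i) intercepts every directed S→T path; (ii) no back-door S→{C}; (iii) {S} blocks every back-door {C}→T. Front-door holds.
P(T|do(S)) = Σ_{C} P(C|S) Σ_{S'} P(T|C,S')P(S').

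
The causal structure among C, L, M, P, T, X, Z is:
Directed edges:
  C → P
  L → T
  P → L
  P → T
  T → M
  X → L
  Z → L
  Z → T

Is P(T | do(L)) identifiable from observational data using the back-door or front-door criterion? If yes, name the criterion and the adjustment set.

P(T|do(L)): backdoor, adjust for {P, Z}.

desc(L)\{L}={M,T}; candidates ⊆ {C,P,X,Z}.
size 0: {}; under {} L still reaches {C,M,P,T,X,Z} ∋ T.
size 1: {C}, {P}, {X} …(+1); under {C} L still reaches {M,P,T,X,Z} ∋ T.
{P,Z}: L⊥T given {P,Z} in G with L→· removed — back-door holds.
P(T|do(L)) = Σ_{P,Z} P(T|L,P,Z)·P(P,Z).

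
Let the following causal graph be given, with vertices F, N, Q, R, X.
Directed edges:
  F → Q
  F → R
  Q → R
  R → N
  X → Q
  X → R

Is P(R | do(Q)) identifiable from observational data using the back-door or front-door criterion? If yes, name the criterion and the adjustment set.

P(R|do(Q)): backdoor, adjust for {F, X}.

desc(Q)\{Q}={N,R}; candidates ⊆ {F,X}.
size 0: {}; under {} Q still reaches {F,N,R,X} ∋ R.
size 1: {F}, {X}; under {F} Q still reaches {N,R,X} ∋ R.
{F,X}: Q⊥R given {F,X} in G with Q→· removed — back-door holds.
P(R|do(Q)) = Σ_{F,X} P(R|Q,F,X)·P(F,X).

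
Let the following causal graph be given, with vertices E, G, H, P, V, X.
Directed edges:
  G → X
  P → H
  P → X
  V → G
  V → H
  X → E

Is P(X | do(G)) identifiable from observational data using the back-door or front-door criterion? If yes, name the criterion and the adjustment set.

P(X|do(G)): backdoor, adjust for ∅.

desc(G)\{G}={E,X}; candidates ⊆ {H,P,V}.
∅: G⊥X given ∅ in G with G→· removed — back-door holds.
P(X|do(G)) = P(X|G) — no adjustment needed.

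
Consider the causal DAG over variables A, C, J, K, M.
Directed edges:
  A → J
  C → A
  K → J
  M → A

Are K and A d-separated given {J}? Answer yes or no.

No — K and A are d-connected given {J}.

Bayes-Ball from K | {J} reaches {A,C,M}.
A ∈ reach(K|{J}) ⇒ K ⊥̸ A | {J}.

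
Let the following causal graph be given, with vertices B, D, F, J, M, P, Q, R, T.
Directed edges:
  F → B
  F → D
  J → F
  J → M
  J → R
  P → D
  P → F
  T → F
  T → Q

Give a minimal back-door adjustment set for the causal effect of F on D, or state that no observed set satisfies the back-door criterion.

desc(F)\{F}={B,D}; candidates ⊆ {J,M,P,Q,R,T}.
size 0: {}; under {} F still reaches {D,J,M,P,Q,R,T} ∋ D.
{P}: F⊥D given {P} in G with F→· removed — back-door holds.

F→D: minimal back-door set {P}.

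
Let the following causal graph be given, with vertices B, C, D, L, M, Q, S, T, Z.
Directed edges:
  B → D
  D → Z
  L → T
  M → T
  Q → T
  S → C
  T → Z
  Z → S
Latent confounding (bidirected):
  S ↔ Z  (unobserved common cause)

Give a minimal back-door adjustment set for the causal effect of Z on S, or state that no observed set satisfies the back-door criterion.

Z→S: no observed back-door set.

desc(Z)\{Z}={C,S}; candidates ⊆ {B,D,L,M,Q,T}.
Z↔S: latent back-door arc(s) into Z.
size 0: {}; under {} Z still reaches {B,C,D,L,M,Q,S,T} ∋ S.
size 1: {B}, {D}, {L} …(+3); under {B} Z still reaches {C,D,L,M,Q,S,T} ∋ S.
size 2: {B,D}, {B,L}, {B,M} …(+12); under {B,D} Z still reaches {C,L,M,Q,S,T} ∋ S.
Z↔S cannot be blocked by any observed set — no back-door set.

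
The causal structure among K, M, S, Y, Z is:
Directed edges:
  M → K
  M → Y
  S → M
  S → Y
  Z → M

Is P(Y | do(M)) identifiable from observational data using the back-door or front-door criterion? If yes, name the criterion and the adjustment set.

P(Y|do(M)): backdoor, adjust for {S}.

desc(M)\{M}={K,Y}; candidates ⊆ {S,Z}.
size 0: {}; under {} M still reaches {S,Y,Z} ∋ Y.
{S}: M⊥Y given {S} in G with M→· removed — back-door holds.
P(Y|do(M)) = Σ_{S} P(Y|M,S)·P(S).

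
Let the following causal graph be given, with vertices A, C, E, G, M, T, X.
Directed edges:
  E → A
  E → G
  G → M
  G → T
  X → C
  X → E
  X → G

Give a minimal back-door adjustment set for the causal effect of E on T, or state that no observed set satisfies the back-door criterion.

desc(E)\{E}={A,G,M,T}; candidates ⊆ {C,X}.
size 0: {}; under {} E still reaches {C,G,M,T,X} ∋ T.
{X}: E⊥T given {X} in G with E→· removed — back-door holds.

E→T: minimal back-door set {X}.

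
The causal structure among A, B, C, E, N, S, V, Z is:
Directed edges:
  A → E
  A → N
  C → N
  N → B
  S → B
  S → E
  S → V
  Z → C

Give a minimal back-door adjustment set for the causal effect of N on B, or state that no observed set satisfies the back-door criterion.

desc(N)\{N}={B}; candidates ⊆ {A,C,E,S,V,Z}.
∅: N⊥B given ∅ in G with N→· removed — back-door holds.

N→B: minimal back-door set ∅.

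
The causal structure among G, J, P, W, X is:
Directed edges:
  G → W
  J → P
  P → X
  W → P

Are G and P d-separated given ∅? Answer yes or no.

Bayes-Ball from G | ∅ reaches {P,W,X}.
P ∈ reach(G|∅) ⇒ G ⊥̸ P | ∅.

No — G and P are d-connected given ∅.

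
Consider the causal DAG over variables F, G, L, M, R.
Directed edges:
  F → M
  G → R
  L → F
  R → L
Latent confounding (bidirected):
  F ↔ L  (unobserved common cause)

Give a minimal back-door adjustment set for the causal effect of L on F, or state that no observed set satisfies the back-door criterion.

L→F: no observed back-door set.

desc(L)\{L}={F,M}; candidates ⊆ {G,R}.
L↔F: latent back-door arc(s) into L.
size 0: {}; under {} L still reaches {F,G,M,R} ∋ F.
size 1: {G}, {R}; under {G} L still reaches {F,M,R} ∋ F.
size 2: {G,R}; under {G,R} L still reaches {F,M} ∋ F.
L↔F cannot be blocked by any observed set — no back-door set.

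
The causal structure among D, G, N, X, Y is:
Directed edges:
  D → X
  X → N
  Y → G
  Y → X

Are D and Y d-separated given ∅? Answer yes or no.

Yes — D ⊥ Y | ∅.

Bayes-Ball from D | ∅ reaches {N,X}.
Y ∉ reach(D|∅) ⇒ D ⊥ Y | ∅.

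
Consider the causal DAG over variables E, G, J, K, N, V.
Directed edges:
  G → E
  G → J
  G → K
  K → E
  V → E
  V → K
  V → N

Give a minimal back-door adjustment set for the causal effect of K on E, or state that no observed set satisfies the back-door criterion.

desc(K)\{K}={E}; candidates ⊆ {G,J,N,V}.
size 0: {}; under {} K still reaches {E,G,J,N,V} ∋ E.
size 1: {G}, {J}, {N} …(+1); under {G} K still reaches {E,N,V} ∋ E.
{G,V}: K⊥E given {G,V} in G with K→· removed — back-door holds.

K→E: minimal back-door set {G, V}.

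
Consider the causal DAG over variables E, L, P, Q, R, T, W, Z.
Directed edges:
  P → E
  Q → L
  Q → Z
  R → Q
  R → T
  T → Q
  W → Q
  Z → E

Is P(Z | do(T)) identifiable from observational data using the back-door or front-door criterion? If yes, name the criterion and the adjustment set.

P(Z|do(T)): backdoor, adjust for {R}.

desc(T)\{T}={E,L,Q,Z}; candidates ⊆ {P,R,W}.
size 0: {}; under {} T still reaches {E,L,Q,R,Z} ∋ Z.
{R}: T⊥Z given {R} in G with T→· removed — back-door holds.
P(Z|do(T)) = Σ_{R} P(Z|T,R)·P(R).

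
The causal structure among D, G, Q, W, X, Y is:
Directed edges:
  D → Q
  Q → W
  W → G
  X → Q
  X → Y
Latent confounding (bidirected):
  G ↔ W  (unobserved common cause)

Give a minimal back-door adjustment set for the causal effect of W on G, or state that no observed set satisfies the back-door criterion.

W→G: no observed back-door set.

desc(W)\{W}={G}; candidates ⊆ {D,Q,X,Y}.
W↔G: latent back-door arc(s) into W.
size 0: {}; under {} W still reaches {D,G,Q,X,Y} ∋ G.
size 1: {D}, {Q}, {X} …(+1); under {D} W still reaches {G,Q,X,Y} ∋ G.
size 2: {D,Q}, {D,X}, {D,Y} …(+3); under {D,Q} W still reaches {G} ∋ G.
W↔G cannot be blocked by any observed set — no back-door set.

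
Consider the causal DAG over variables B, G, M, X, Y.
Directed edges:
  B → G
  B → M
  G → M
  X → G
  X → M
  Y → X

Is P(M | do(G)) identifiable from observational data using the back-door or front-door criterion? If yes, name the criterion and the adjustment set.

P(M|do(G)): backdoor, adjust for {B, X}.

desc(G)\{G}={M}; candidates ⊆ {B,X,Y}.
size 0: {}; under {} G still reaches {B,M,X,Y} ∋ M.
size 1: {B}, {X}, {Y}; under {B} G still reaches {M,X,Y} ∋ M.
{B,X}: G⊥M given {B,X} in G with G→· removed — back-door holds.
P(M|do(G)) = Σ_{B,X} P(M|G,B,X)·P(B,X).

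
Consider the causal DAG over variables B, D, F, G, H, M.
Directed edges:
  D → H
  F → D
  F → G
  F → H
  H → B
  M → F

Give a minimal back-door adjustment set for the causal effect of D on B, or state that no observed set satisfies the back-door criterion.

desc(D)\{D}={B,H}; candidates ⊆ {F,G,M}.
size 0: {}; under {} D still reaches {B,F,G,H,M} ∋ B.
{F}: D⊥B given {F} in G with D→· removed — back-door holds.

D→B: minimal back-door set {F}.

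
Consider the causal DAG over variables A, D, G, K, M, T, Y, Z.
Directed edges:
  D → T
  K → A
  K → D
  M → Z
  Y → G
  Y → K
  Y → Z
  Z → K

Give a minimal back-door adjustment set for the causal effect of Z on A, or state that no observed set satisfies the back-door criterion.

Z→A: minimal back-door set {Y}.

desc(Z)\{Z}={A,D,K,T}; candidates ⊆ {G,M,Y}.
size 0: {}; under {} Z still reaches {A,D,G,K,M,T,Y} ∋ A.
{Y}: Z⊥A given {Y} in G with Z→· removed — back-door holds.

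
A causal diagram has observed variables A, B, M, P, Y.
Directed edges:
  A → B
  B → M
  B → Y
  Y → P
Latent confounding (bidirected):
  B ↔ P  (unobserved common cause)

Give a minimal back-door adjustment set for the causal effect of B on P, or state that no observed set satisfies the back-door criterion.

desc(B)\{B}={M,P,Y}; candidates ⊆ {A}.
B↔P: latent back-door arc(s) into B.
size 0: {}; under {} B still reaches {A,P} ∋ P.
size 1: {A}; under {A} B still reaches {P} ∋ P.
B↔P cannot be blocked by any observed set — no back-door set.

B→P: no observed back-door set.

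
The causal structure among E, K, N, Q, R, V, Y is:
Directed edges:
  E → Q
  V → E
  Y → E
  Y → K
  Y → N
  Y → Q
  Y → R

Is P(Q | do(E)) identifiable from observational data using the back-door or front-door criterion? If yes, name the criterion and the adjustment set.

desc(E)\{E}={Q}; candidates ⊆ {K,N,R,V,Y}.
size 0: {}; under {} E still reaches {K,N,Q,R,V,Y} ∋ Q.
{Y}: E⊥Q given {Y} in G with E→· removed — back-door holds.
P(Q|do(E)) = Σ_{Y} P(Q|E,Y)·P(Y).

P(Q|do(E)): backdoor, adjust for {Y}.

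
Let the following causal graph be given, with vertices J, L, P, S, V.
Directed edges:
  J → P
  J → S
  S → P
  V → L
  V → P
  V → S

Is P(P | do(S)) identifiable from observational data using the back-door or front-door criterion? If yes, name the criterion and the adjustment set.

P(P|do(S)): backdoor, adjust for {J, V}.

desc(S)\{S}={P}; candidates ⊆ {J,L,V}.
size 0: {}; under {} S still reaches {J,L,P,V} ∋ P.
size 1: {J}, {L}, {V}; under {J} S still reaches {L,P,V} ∋ P.
{J,V}: S⊥P given {J,V} in G with S→· removed — back-door holds.
P(P|do(S)) = Σ_{J,V} P(P|S,J,V)·P(J,V).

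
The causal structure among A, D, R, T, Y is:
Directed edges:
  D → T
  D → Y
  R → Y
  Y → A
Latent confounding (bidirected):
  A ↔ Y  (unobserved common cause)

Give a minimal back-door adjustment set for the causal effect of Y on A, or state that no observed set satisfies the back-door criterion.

Y→A: no observed back-door set.

desc(Y)\{Y}={A}; candidates ⊆ {D,R,T}.
Y↔A: latent back-door arc(s) into Y.
size 0: {}; under {} Y still reaches {A,D,R,T} ∋ A.
size 1: {D}, {R}, {T}; under {D} Y still reaches {A,R} ∋ A.
size 2: {D,R}, {D,T}, {R,T}; under {D,R} Y still reaches {A} ∋ A.
Y↔A cannot be blocked by any observed set — no back-door set.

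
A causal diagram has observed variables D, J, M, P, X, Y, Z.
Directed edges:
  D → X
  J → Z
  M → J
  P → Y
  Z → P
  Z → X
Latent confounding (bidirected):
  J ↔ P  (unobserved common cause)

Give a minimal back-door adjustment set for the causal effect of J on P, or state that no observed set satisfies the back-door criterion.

J→P: no observed back-door set.

desc(J)\{J}={P,X,Y,Z}; candidates ⊆ {D,M}.
J↔P: latent back-door arc(s) into J.
size 0: {}; under {} J still reaches {M,P,Y} ∋ P.
size 1: {D}, {M}; under {D} J still reaches {M,P,Y} ∋ P.
size 2: {D,M}; under {D,M} J still reaches {P,Y} ∋ P.
J↔P cannot be blocked by any observed set — no back-door set.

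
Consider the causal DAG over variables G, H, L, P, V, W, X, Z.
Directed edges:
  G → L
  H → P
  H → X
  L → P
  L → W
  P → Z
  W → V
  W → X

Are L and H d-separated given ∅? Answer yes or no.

Yes — L ⊥ H | ∅.

Bayes-Ball from L | ∅ reaches {G,P,V,W,X,Z}.
H ∉ reach(L|∅) ⇒ L ⊥ H | ∅.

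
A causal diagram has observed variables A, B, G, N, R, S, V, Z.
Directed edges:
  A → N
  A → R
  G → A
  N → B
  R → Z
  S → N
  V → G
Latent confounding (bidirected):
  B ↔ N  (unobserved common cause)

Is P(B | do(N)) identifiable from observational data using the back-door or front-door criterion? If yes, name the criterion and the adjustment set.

P(B|do(N)): not identifiable (no BD/FD set).

desc(N)\{N}={B}; candidates ⊆ {A,G,R,S,V,Z}.
N↔B: latent back-door arc(s) into N.
size 0: {}; under {} N still reaches {A,B,G,R,S,V,Z} ∋ B.
size 1: {A}, {G}, {R} …(+3); under {A} N still reaches {B,S} ∋ B.
size 2: {A,G}, {A,R}, {A,S} …(+12); under {A,G} N still reaches {B,S} ∋ B.
N↔B cannot be blocked by any observed set — no back-door set.
No mediator lies on a directed N→…→B path.
Neither criterion identifies P(B|do(N)) in this graph.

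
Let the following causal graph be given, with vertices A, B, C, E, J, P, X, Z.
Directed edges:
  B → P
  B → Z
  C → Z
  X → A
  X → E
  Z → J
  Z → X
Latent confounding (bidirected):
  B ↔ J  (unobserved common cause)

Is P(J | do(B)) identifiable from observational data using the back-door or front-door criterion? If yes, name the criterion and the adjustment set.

P(J|do(B)): frontdoor, adjust for {Z}.

desc(B)\{B}={A,E,J,P,X,Z}; candidates ⊆ {C}.
B↔J: latent back-door arc(s) into B.
size 0: {}; under {} B still reaches {J} ∋ J.
size 1: {C}; under {C} B still reaches {J} ∋ J.
B↔J cannot be blocked by any observed set — no back-door set.
{Z}: (i) intercepts every directed B→J path; (ii) no back-door B→{Z}; (iii) {B} blocks every back-door {Z}→J. Front-door holds.
P(J|do(B)) = Σ_{Z} P(Z|B) Σ_{B'} P(J|Z,B')P(B').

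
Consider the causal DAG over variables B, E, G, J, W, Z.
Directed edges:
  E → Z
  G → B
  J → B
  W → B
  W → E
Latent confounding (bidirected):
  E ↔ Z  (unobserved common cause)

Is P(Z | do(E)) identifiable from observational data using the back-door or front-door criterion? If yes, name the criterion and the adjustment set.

P(Z|do(E)): not identifiable (no BD/FD set).

desc(E)\{E}={Z}; candidates ⊆ {B,G,J,W}.
E↔Z: latent back-door arc(s) into E.
size 0: {}; under {} E still reaches {B,W,Z} ∋ Z.
size 1: {B}, {G}, {J} …(+1); under {B} E still reaches {G,J,W,Z} ∋ Z.
size 2: {B,G}, {B,J}, {B,W} …(+3); under {B,G} E still reaches {J,W,Z} ∋ Z.
E↔Z cannot be blocked by any observed set — no back-door set.
No mediator lies on a directed E→…→Z path.
Neither criterion identifies P(Z|do(E)) in this graph.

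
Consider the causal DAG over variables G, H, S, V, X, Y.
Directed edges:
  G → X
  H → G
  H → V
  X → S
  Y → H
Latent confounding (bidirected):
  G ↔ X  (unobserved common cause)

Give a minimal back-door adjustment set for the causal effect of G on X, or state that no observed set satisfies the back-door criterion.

G→X: no observed back-door set.

desc(G)\{G}={S,X}; candidates ⊆ {H,V,Y}.
G↔X: latent back-door arc(s) into G.
size 0: {}; under {} G still reaches {H,S,V,X,Y} ∋ X.
size 1: {H}, {V}, {Y}; under {H} G still reaches {S,X} ∋ X.
size 2: {H,V}, {H,Y}, {V,Y}; under {H,V} G still reaches {S,X} ∋ X.
G↔X cannot be blocked by any observed set — no back-door set.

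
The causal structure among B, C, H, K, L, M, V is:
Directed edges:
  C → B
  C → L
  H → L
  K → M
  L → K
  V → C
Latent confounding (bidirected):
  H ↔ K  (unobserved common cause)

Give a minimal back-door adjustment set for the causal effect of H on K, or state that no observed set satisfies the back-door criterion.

desc(H)\{H}={K,L,M}; candidates ⊆ {B,C,V}.
H↔K: latent back-door arc(s) into H.
size 0: {}; under {} H still reaches {K,M} ∋ K.
size 1: {B}, {C}, {V}; under {B} H still reaches {K,M} ∋ K.
size 2: {B,C}, {B,V}, {C,V}; under {B,C} H still reaches {K,M} ∋ K.
H↔K cannot be blocked by any observed set — no back-door set.

H→K: no observed back-door set.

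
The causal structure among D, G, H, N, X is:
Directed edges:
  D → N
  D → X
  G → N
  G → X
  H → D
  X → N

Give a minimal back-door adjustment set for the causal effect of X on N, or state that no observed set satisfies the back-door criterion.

X→N: minimal back-door set {D, G}.

desc(X)\{X}={N}; candidates ⊆ {D,G,H}.
size 0: {}; under {} X still reaches {D,G,H,N} ∋ N.
size 1: {D}, {G}, {H}; under {D} X still reaches {G,N} ∋ N.
{D,G}: X⊥N given {D,G} in G with X→· removed — back-door holds.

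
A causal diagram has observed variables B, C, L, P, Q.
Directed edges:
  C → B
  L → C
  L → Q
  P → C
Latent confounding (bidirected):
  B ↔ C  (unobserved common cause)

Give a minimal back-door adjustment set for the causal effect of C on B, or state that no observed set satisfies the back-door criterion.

desc(C)\{C}={B}; candidates ⊆ {L,P,Q}.
C↔B: latent back-door arc(s) into C.
size 0: {}; under {} C still reaches {B,L,P,Q} ∋ B.
size 1: {L}, {P}, {Q}; under {L} C still reaches {B,P} ∋ B.
size 2: {L,P}, {L,Q}, {P,Q}; under {L,P} C still reaches {B} ∋ B.
C↔B cannot be blocked by any observed set — no back-door set.

C→B: no observed back-door set.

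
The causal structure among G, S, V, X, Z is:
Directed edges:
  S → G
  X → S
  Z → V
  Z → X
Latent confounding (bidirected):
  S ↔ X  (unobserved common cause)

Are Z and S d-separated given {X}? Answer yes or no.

Bayes-Ball from Z | {X} reaches {G,S,V}.
S ∈ reach(Z|{X}) ⇒ Z ⊥̸ S | {X}.

No — Z and S are d-connected given {X}.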